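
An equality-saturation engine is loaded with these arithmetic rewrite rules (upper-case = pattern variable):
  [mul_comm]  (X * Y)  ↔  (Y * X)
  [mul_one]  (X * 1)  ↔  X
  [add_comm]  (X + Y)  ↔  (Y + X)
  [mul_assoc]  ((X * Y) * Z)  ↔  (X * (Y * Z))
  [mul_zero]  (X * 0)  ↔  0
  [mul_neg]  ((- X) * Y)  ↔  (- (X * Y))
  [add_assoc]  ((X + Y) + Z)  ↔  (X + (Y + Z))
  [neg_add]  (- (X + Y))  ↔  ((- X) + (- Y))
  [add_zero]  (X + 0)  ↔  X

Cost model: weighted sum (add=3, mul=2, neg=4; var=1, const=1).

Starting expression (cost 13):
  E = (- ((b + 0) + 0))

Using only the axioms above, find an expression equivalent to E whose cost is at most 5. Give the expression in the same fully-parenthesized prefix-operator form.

(- b)   [cost 5]

1. [add_assoc →] ((b + 0) + 0)  →  (b + (0 + 0));  E = (- (b + (0 + 0)))
2. [add_zero →] (0 + 0)  →  0;  E = (- (b + 0))
3. [add_zero →] (b + 0)  →  b;  cost 5 ≤ 5, done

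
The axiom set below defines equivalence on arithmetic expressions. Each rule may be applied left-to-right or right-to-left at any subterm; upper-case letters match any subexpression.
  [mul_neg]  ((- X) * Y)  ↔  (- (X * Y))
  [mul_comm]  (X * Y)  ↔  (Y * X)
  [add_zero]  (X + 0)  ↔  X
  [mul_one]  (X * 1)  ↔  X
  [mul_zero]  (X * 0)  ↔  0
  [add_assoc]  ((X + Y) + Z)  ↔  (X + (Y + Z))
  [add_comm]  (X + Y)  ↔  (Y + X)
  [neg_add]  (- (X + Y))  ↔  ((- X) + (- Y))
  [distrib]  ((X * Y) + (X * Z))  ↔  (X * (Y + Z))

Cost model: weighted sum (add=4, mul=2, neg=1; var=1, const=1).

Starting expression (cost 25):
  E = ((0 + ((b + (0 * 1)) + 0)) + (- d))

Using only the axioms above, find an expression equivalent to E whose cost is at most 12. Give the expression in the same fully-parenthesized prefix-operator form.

((0 + b) + (- d))   [cost 12]

1. [add_zero →] ((b + (0 * 1)) + 0)  →  (b + (0 * 1));  E = ((0 + (b + (0 * 1))) + (- d))
2. [mul_one →] (0 * 1)  →  0;  E = ((0 + (b + 0)) + (- d))
3. [add_zero →] (b + 0)  →  b;  cost 12 ≤ 12, done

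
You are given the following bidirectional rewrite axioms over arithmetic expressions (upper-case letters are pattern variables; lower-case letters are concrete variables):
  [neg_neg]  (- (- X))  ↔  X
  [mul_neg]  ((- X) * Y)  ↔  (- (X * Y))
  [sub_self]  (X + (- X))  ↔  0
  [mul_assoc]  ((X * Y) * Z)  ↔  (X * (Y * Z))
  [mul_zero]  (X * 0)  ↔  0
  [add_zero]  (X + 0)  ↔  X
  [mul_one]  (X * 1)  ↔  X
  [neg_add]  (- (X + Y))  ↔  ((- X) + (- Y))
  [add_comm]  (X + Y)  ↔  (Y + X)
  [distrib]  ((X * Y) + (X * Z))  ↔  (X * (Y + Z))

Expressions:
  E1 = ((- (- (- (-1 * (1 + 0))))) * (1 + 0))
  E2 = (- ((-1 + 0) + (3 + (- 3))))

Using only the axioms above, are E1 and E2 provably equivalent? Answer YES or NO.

YES

step 1: add_zero (→) rewrites (1 + 0) into 1, now ((- (- (- (-1 * 1)))) * (1 + 0))
step 2: mul_one (→) rewrites (-1 * 1) into -1, now ((- (- (- -1))) * (1 + 0))
step 3: add_zero (→) rewrites (1 + 0) into 1, now ((- (- (- -1))) * 1)
step 4: mul_one (→) rewrites ((- (- (- -1))) * 1) into (- (- (- -1)))
step 5: neg_neg (→) rewrites (- (- -1)) into -1, now (- -1)
step 6: add_zero (←) rewrites -1 into (-1 + 0), now (- (-1 + 0))
step 7: add_zero (←) rewrites (-1 + 0) into ((-1 + 0) + 0), now (- ((-1 + 0) + 0))
step 8: sub_self (←) rewrites 0 into (3 + (- 3)), which is E2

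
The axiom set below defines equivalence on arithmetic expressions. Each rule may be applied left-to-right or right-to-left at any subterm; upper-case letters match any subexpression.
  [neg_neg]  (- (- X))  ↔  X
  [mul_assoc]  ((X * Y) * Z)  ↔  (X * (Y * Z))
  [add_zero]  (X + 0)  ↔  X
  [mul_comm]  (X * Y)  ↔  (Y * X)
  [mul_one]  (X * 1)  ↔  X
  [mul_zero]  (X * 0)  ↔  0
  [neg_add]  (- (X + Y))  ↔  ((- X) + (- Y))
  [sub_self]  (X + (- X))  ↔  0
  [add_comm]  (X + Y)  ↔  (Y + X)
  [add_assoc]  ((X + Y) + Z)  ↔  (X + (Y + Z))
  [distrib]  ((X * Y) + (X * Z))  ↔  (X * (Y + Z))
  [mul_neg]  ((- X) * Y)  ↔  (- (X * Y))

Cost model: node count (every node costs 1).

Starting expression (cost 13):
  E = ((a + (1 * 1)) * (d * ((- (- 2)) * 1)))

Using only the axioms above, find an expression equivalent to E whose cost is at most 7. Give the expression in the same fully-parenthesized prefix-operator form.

((a + 1) * (2 * d))   [cost 7]

1. [neg_neg →] (- (- 2))  →  2;  E = ((a + (1 * 1)) * (d * (2 * 1)))
2. [mul_comm →] (d * (2 * 1))  →  ((2 * 1) * d);  E = ((a + (1 * 1)) * ((2 * 1) * d))
3. [mul_one →] (1 * 1)  →  1;  E = ((a + 1) * ((2 * 1) * d))
4. [mul_one →] (2 * 1)  →  2;  cost 7 ≤ 7, done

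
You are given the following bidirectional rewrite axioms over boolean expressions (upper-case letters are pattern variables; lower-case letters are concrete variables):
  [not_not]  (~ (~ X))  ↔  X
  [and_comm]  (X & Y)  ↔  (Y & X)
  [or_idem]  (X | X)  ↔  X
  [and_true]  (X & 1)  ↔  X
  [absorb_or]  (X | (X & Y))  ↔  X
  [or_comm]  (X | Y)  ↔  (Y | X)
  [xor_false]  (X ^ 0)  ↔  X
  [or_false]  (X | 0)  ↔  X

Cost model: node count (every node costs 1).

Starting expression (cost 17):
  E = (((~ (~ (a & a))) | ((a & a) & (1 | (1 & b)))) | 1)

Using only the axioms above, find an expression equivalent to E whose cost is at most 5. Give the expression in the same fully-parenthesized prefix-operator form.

(1) (~ (~ (a & a)))  =[not_not →]=  (a & a)    ⊢ (((a & a) | ((a & a) & (1 | (1 & b)))) | 1)
(2) (1 | (1 & b))  =[absorb_or →]=  1    ⊢ (((a & a) | ((a & a) & 1)) | 1)
(3) ((a & a) | ((a & a) & 1))  =[absorb_or →]=  (a & a)    ⊢ cost 5, within 5

((a & a) | 1)   [cost 5]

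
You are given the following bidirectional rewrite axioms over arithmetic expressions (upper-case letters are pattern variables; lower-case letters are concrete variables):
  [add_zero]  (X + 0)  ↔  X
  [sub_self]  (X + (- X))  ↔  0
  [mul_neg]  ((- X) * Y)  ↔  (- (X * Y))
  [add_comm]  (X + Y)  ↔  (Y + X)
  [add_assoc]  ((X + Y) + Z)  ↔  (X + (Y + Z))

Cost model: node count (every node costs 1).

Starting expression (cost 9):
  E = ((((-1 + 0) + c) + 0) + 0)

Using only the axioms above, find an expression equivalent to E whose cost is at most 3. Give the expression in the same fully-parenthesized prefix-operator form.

(1) ((((-1 + 0) + c) + 0) + 0)  =[add_zero →]=  (((-1 + 0) + c) + 0)
(2) (((-1 + 0) + c) + 0)  =[add_zero →]=  ((-1 + 0) + c)
(3) (-1 + 0)  =[add_zero →]=  -1    ⊢ cost 3, within 3

(-1 + c)   [cost 3]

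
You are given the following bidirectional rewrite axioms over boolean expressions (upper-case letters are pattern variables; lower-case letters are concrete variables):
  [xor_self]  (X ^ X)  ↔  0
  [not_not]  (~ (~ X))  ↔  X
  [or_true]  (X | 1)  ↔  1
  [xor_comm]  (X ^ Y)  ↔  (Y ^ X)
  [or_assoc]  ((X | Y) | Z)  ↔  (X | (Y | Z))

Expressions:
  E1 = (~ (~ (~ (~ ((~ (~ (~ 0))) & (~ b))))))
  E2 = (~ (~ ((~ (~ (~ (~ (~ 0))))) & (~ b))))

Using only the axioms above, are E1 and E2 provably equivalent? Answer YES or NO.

(1) (~ (~ ((~ (~ (~ 0))) & (~ b))))  =[not_not →]=  ((~ (~ (~ 0))) & (~ b))    ⊢ (~ (~ ((~ (~ (~ 0))) & (~ b))))
(2) (~ (~ (~ 0)))  =[not_not ←]=  (~ (~ (~ (~ (~ 0)))))    ⊢ E2

YES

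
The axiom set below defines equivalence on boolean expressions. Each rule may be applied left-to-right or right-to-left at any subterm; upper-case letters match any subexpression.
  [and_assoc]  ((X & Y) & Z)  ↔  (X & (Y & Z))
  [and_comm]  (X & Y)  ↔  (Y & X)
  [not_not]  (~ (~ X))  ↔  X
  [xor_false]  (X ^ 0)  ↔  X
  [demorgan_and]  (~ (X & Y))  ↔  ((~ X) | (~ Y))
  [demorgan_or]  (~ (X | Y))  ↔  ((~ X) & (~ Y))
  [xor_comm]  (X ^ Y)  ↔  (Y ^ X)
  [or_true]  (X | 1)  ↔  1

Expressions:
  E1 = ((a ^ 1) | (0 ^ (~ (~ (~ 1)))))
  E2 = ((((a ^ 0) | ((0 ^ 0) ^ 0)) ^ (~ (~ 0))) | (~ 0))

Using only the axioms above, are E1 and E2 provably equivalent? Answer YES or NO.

The axioms are sound identities: if E1 ↔* E2 then E1 and E2 evaluate identically under any assignment.
Under a=1: E1 evaluates to 0, E2 to 1. Distinct ⇒ no rewrite sequence connects them.

NO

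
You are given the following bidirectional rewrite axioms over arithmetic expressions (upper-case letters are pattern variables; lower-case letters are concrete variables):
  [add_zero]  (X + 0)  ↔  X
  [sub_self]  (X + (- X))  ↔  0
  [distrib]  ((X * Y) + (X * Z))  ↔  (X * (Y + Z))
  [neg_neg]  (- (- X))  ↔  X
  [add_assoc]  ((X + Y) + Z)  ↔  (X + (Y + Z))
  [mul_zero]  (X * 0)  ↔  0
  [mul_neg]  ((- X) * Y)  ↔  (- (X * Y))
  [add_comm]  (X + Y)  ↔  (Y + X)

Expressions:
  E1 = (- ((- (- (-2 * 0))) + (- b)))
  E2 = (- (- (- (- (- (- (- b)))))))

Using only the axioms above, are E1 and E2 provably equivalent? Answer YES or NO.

The axioms are sound identities: if E1 ↔* E2 then E1 and E2 evaluate identically under any assignment.
Under b=1: E1 evaluates to 1, E2 to -1. Distinct ⇒ no rewrite sequence connects them.

NO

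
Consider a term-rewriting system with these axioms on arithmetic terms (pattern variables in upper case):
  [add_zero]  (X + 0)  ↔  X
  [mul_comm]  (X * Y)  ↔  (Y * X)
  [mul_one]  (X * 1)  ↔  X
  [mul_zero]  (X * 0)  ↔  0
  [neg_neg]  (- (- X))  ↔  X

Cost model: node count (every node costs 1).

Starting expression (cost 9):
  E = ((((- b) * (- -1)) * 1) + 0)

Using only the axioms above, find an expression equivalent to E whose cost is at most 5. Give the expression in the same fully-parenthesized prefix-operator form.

((- b) * (- -1))   [cost 5]

(1) ((((- b) * (- -1)) * 1) + 0)  =[add_zero →]=  (((- b) * (- -1)) * 1)
(2) (((- b) * (- -1)) * 1)  =[mul_one →]=  ((- b) * (- -1))    ⊢ cost 5, within 5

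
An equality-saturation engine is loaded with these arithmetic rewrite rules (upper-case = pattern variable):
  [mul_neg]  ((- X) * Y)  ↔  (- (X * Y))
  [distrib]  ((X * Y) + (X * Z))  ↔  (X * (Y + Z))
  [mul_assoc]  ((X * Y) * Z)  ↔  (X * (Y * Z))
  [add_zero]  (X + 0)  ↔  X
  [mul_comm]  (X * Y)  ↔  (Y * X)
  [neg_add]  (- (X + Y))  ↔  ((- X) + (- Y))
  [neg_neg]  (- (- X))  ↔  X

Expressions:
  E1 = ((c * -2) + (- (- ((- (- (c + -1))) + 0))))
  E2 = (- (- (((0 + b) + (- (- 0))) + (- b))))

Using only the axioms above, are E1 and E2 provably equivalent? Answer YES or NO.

The axioms are sound identities: if E1 ↔* E2 then E1 and E2 evaluate identically under any assignment.
Under b=0, c=0: E1 evaluates to -1, E2 to 0. Distinct ⇒ no rewrite sequence connects them.

NO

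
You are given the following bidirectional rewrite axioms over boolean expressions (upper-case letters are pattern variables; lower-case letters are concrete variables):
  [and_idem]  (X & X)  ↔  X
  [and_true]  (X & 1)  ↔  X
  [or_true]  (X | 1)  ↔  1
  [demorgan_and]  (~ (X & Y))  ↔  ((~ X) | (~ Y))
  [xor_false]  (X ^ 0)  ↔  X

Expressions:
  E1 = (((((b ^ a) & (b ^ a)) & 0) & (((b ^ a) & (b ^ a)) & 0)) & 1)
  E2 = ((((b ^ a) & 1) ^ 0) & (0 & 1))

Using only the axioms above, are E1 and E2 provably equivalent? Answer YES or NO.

1. [and_idem →] ((((b ^ a) & (b ^ a)) & 0) & (((b ^ a) & (b ^ a)) & 0))  →  (((b ^ a) & (b ^ a)) & 0);  E1 = ((((b ^ a) & (b ^ a)) & 0) & 1)
2. [and_idem →] ((b ^ a) & (b ^ a))  →  (b ^ a);  E1 = (((b ^ a) & 0) & 1)
3. [and_true →] (((b ^ a) & 0) & 1)  →  ((b ^ a) & 0)
4. [and_true ←] 0  →  (0 & 1);  E1 = ((b ^ a) & (0 & 1))
5. [and_true ←] (b ^ a)  →  ((b ^ a) & 1);  E1 = (((b ^ a) & 1) & (0 & 1))
6. [xor_false ←] ((b ^ a) & 1)  →  (((b ^ a) & 1) ^ 0);  this is E2

YES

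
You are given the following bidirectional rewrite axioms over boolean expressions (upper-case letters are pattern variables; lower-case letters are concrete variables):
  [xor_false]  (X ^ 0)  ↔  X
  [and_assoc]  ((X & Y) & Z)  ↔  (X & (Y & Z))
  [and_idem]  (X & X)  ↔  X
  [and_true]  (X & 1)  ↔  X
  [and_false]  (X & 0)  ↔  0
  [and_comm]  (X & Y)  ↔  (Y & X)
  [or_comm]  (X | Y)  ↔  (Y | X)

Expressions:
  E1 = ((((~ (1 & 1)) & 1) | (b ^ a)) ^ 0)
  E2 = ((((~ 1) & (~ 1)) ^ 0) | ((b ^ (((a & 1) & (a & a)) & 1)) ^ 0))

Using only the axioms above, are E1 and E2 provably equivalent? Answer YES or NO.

YES

step 1: and_true (→) rewrites ((~ (1 & 1)) & 1) into (~ (1 & 1)), now (((~ (1 & 1)) | (b ^ a)) ^ 0)
step 2: and_idem (→) rewrites (1 & 1) into 1, now (((~ 1) | (b ^ a)) ^ 0)
step 3: xor_false (→) rewrites (((~ 1) | (b ^ a)) ^ 0) into ((~ 1) | (b ^ a))
step 4: and_idem (←) rewrites a into (a & a), now ((~ 1) | (b ^ (a & a)))
step 5: xor_false (←) rewrites (~ 1) into ((~ 1) ^ 0), now (((~ 1) ^ 0) | (b ^ (a & a)))
step 6: and_idem (←) rewrites (~ 1) into ((~ 1) & (~ 1)), now ((((~ 1) & (~ 1)) ^ 0) | (b ^ (a & a)))
step 7: and_true (←) rewrites (a & a) into ((a & a) & 1), now ((((~ 1) & (~ 1)) ^ 0) | (b ^ ((a & a) & 1)))
step 8: and_idem (←) rewrites a into (a & a), now ((((~ 1) & (~ 1)) ^ 0) | (b ^ ((a & (a & a)) & 1)))
step 9: and_true (←) rewrites a into (a & 1), now ((((~ 1) & (~ 1)) ^ 0) | (b ^ (((a & 1) & (a & a)) & 1)))
step 10: xor_false (←) rewrites (b ^ (((a & 1) & (a & a)) & 1)) into ((b ^ (((a & 1) & (a & a)) & 1)) ^ 0), which is E2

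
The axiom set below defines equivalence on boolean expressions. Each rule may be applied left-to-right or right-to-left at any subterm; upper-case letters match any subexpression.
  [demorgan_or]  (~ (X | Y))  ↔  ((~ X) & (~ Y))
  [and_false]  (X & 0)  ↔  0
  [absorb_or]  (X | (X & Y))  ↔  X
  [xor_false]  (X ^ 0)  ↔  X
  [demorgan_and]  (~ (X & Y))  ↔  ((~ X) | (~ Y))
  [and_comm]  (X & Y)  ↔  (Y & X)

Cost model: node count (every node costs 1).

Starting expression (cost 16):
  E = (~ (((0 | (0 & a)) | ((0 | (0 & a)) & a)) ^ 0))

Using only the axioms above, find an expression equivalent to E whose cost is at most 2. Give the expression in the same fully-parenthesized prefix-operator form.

(~ 0)   [cost 2]

(1) (((0 | (0 & a)) | ((0 | (0 & a)) & a)) ^ 0)  =[xor_false →]=  ((0 | (0 & a)) | ((0 | (0 & a)) & a))    ⊢ (~ ((0 | (0 & a)) | ((0 | (0 & a)) & a)))
(2) ((0 | (0 & a)) | ((0 | (0 & a)) & a))  =[absorb_or →]=  (0 | (0 & a))    ⊢ (~ (0 | (0 & a)))
(3) (0 | (0 & a))  =[absorb_or →]=  0    ⊢ cost 2, within 2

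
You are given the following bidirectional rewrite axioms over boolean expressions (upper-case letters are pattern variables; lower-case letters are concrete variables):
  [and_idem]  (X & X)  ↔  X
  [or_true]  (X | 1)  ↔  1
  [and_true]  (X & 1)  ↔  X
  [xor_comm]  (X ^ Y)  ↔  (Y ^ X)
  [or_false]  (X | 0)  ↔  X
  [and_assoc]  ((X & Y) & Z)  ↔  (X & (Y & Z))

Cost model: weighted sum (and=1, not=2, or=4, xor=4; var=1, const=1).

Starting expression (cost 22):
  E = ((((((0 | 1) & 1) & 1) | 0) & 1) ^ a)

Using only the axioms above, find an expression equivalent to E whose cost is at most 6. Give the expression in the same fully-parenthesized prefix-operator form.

step 1: or_true (→) rewrites (0 | 1) into 1, now (((((1 & 1) & 1) | 0) & 1) ^ a)
step 2: and_true (→) rewrites ((1 & 1) & 1) into (1 & 1), now ((((1 & 1) | 0) & 1) ^ a)
step 3: and_true (→) rewrites (((1 & 1) | 0) & 1) into ((1 & 1) | 0), now (((1 & 1) | 0) ^ a)
step 4: or_false (→) rewrites ((1 & 1) | 0) into (1 & 1), now ((1 & 1) ^ a)
step 5: and_idem (→) rewrites (1 & 1) into 1, reaching cost 6 (bound 6)

(1 ^ a)   [cost 6]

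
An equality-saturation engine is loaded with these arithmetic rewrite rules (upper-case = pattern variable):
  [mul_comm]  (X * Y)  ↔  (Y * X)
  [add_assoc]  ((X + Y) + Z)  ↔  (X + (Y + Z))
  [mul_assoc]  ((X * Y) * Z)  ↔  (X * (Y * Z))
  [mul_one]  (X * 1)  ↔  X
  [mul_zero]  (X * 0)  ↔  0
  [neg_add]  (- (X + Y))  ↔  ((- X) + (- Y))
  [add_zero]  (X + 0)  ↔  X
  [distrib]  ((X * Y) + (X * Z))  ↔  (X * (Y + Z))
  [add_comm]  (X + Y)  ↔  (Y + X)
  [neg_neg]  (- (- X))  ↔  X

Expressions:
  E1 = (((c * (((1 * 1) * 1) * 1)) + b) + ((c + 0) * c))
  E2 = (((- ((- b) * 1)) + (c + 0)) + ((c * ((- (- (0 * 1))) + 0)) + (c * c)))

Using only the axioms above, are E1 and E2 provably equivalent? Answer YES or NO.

1. [mul_one →] ((1 * 1) * 1)  →  (1 * 1);  E1 = (((c * ((1 * 1) * 1)) + b) + ((c + 0) * c))
2. [mul_one →] ((1 * 1) * 1)  →  (1 * 1);  E1 = (((c * (1 * 1)) + b) + ((c + 0) * c))
3. [mul_one →] (1 * 1)  →  1;  E1 = (((c * 1) + b) + ((c + 0) * c))
4. [add_zero →] (c + 0)  →  c;  E1 = (((c * 1) + b) + (c * c))
5. [mul_one →] (c * 1)  →  c;  E1 = ((c + b) + (c * c))
6. [add_zero ←] c  →  (c + 0);  E1 = ((c + b) + (c * (c + 0)))
7. [add_comm →] (c + 0)  →  (0 + c);  E1 = ((c + b) + (c * (0 + c)))
8. [neg_neg ←] b  →  (- (- b));  E1 = ((c + (- (- b))) + (c * (0 + c)))
9. [add_zero ←] 0  →  (0 + 0);  E1 = ((c + (- (- b))) + (c * ((0 + 0) + c)))
10. [add_zero ←] c  →  (c + 0);  E1 = (((c + 0) + (- (- b))) + (c * ((0 + 0) + c)))
11. [add_comm →] ((c + 0) + (- (- b)))  →  ((- (- b)) + (c + 0));  E1 = (((- (- b)) + (c + 0)) + (c * ((0 + 0) + c)))
12. [mul_one ←] 0  →  (0 * 1);  E1 = (((- (- b)) + (c + 0)) + (c * (((0 * 1) + 0) + c)))
13. [distrib ←] (c * (((0 * 1) + 0) + c))  →  ((c * ((0 * 1) + 0)) + (c * c));  E1 = (((- (- b)) + (c + 0)) + ((c * ((0 * 1) + 0)) + (c * c)))
14. [mul_one ←] (- b)  →  ((- b) * 1);  E1 = (((- ((- b) * 1)) + (c + 0)) + ((c * ((0 * 1) + 0)) + (c * c)))
15. [neg_neg ←] (0 * 1)  →  (- (- (0 * 1)));  this is E2

YES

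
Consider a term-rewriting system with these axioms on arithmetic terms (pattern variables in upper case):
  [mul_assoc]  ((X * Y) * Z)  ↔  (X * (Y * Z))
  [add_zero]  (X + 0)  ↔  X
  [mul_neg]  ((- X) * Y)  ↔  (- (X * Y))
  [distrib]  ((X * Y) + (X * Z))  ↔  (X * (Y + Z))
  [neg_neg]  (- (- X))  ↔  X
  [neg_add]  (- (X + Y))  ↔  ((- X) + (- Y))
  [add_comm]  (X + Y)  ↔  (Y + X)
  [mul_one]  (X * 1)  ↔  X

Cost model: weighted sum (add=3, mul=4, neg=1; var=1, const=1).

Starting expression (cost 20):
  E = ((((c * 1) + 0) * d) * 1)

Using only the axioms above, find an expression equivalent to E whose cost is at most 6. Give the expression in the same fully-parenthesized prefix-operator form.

(1) (c * 1)  =[mul_one →]=  c    ⊢ (((c + 0) * d) * 1)
(2) (((c + 0) * d) * 1)  =[mul_one →]=  ((c + 0) * d)
(3) (c + 0)  =[add_zero →]=  c    ⊢ cost 6, within 6

(c * d)   [cost 6]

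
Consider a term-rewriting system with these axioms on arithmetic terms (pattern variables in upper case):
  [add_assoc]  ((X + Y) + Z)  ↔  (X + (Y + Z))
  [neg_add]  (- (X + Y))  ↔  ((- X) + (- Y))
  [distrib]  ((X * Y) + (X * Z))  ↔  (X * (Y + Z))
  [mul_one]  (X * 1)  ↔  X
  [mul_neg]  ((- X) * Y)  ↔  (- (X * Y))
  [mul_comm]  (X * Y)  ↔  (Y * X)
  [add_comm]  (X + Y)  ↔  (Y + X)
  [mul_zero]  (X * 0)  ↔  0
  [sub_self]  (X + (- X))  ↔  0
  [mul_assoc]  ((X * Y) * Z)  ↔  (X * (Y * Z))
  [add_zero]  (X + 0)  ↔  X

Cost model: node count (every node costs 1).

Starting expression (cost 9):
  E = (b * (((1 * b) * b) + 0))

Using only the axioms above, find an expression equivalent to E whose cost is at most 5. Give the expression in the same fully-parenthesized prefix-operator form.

1. [mul_comm →] (1 * b)  →  (b * 1);  E = (b * (((b * 1) * b) + 0))
2. [mul_one →] (b * 1)  →  b;  E = (b * ((b * b) + 0))
3. [add_zero →] ((b * b) + 0)  →  (b * b);  cost 5 ≤ 5, done

(b * (b * b))   [cost 5]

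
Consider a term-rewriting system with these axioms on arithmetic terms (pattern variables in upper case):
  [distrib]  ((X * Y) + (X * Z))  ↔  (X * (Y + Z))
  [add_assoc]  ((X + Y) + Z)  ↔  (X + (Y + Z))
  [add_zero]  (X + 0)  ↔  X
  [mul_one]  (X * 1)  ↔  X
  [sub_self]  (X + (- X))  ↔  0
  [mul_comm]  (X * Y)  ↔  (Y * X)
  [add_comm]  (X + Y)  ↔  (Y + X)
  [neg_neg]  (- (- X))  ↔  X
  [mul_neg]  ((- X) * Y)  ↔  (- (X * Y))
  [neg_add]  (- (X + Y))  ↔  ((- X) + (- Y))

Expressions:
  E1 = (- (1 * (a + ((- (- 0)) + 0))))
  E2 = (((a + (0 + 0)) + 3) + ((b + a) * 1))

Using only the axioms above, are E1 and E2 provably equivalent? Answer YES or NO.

Every axiom is a valid identity, so a rewrite proof would force E1 and E2 to agree under every assignment.
At a=0, b=0: E1 = 0 but E2 = 3; they differ, so no derivation exists.

NO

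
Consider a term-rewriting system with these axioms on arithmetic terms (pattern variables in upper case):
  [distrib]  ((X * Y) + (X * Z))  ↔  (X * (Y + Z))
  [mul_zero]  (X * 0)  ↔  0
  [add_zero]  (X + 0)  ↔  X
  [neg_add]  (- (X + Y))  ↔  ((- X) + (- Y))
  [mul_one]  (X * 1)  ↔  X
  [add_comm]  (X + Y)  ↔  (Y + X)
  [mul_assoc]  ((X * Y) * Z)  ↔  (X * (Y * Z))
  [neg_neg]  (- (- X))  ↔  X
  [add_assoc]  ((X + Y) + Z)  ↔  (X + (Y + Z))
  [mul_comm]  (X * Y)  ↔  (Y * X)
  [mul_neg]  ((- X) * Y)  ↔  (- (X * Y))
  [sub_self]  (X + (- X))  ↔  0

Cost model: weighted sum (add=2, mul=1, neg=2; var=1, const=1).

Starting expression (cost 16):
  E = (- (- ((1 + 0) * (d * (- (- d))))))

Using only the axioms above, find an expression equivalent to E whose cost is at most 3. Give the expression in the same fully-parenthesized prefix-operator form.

1. [neg_neg →] (- (- d))  →  d;  E = (- (- ((1 + 0) * (d * d))))
2. [add_zero →] (1 + 0)  →  1;  E = (- (- (1 * (d * d))))
3. [mul_comm →] (1 * (d * d))  →  ((d * d) * 1);  E = (- (- ((d * d) * 1)))
4. [neg_neg →] (- (- ((d * d) * 1)))  →  ((d * d) * 1)
5. [mul_one →] ((d * d) * 1)  →  (d * d);  cost 3 ≤ 3, done

(d * d)   [cost 3]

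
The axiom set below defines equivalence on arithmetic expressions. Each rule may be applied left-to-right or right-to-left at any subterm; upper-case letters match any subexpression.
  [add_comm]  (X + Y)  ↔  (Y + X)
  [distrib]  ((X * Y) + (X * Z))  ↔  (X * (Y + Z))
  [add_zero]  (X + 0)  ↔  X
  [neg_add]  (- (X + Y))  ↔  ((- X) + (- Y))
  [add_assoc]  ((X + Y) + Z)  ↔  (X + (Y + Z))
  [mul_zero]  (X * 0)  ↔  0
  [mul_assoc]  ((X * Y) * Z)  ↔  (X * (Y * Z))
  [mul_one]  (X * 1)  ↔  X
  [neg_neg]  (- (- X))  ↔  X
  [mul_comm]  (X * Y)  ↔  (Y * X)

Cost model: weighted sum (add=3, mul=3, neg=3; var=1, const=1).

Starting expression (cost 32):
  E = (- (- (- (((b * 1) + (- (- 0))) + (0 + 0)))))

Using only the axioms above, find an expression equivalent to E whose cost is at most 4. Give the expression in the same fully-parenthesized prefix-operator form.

step 1: neg_neg (→) rewrites (- (- (- (((b * 1) + (- (- 0))) + (0 + 0))))) into (- (((b * 1) + (- (- 0))) + (0 + 0)))
step 2: add_zero (→) rewrites (0 + 0) into 0, now (- (((b * 1) + (- (- 0))) + 0))
step 3: mul_one (→) rewrites (b * 1) into b, now (- ((b + (- (- 0))) + 0))
step 4: neg_neg (→) rewrites (- (- 0)) into 0, now (- ((b + 0) + 0))
step 5: add_zero (→) rewrites ((b + 0) + 0) into (b + 0), now (- (b + 0))
step 6: add_zero (→) rewrites (b + 0) into b, reaching cost 4 (bound 4)

(- b)   [cost 4]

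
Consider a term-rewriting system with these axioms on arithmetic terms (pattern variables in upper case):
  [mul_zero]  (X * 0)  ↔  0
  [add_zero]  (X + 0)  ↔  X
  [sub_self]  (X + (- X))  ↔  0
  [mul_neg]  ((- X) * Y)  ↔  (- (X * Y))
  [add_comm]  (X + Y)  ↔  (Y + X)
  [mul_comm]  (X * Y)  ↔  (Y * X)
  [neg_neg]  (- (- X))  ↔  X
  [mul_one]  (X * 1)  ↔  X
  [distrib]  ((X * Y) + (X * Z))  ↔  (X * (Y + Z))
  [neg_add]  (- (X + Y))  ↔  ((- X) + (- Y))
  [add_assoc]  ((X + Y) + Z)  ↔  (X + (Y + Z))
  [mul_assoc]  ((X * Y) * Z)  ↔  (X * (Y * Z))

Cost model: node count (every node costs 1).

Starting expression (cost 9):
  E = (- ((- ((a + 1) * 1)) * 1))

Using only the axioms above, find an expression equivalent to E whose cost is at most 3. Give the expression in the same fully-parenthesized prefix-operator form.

step 1: mul_one (→) rewrites ((- ((a + 1) * 1)) * 1) into (- ((a + 1) * 1)), now (- (- ((a + 1) * 1)))
step 2: mul_one (→) rewrites ((a + 1) * 1) into (a + 1), now (- (- (a + 1)))
step 3: neg_neg (→) rewrites (- (- (a + 1))) into (a + 1), reaching cost 3 (bound 3)

(a + 1)   [cost 3]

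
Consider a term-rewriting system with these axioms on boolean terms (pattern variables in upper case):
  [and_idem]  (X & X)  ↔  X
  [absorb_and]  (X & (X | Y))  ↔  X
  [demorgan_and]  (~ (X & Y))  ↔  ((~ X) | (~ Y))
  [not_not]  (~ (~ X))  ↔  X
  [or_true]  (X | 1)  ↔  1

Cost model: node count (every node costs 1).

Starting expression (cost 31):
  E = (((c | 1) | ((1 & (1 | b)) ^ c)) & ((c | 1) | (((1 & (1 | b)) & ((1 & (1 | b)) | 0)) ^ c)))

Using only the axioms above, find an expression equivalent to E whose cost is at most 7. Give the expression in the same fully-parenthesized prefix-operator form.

((c | 1) | (1 ^ c))   [cost 7]

step 1: absorb_and (→) rewrites ((1 & (1 | b)) & ((1 & (1 | b)) | 0)) into (1 & (1 | b)), now (((c | 1) | ((1 & (1 | b)) ^ c)) & ((c | 1) | ((1 & (1 | b)) ^ c)))
step 2: and_idem (→) rewrites (((c | 1) | ((1 & (1 | b)) ^ c)) & ((c | 1) | ((1 & (1 | b)) ^ c))) into ((c | 1) | ((1 & (1 | b)) ^ c))
step 3: absorb_and (→) rewrites (1 & (1 | b)) into 1, reaching cost 7 (bound 7)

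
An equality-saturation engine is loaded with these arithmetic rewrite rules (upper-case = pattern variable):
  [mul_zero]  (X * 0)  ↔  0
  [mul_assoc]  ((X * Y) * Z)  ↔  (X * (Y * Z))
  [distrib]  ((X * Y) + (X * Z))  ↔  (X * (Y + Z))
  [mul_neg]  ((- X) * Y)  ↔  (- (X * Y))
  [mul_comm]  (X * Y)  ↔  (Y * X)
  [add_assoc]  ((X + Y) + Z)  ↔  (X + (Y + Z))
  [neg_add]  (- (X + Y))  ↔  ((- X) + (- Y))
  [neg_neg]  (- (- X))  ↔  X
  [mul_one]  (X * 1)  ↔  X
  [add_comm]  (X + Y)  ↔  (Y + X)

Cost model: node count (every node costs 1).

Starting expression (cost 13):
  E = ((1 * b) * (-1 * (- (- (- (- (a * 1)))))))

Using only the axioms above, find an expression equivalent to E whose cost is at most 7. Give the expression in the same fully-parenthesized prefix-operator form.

((1 * b) * (-1 * a))   [cost 7]

step 1: neg_neg (→) rewrites (- (- (- (- (a * 1))))) into (- (- (a * 1))), now ((1 * b) * (-1 * (- (- (a * 1)))))
step 2: mul_one (→) rewrites (a * 1) into a, now ((1 * b) * (-1 * (- (- a))))
step 3: neg_neg (→) rewrites (- (- a)) into a, reaching cost 7 (bound 7)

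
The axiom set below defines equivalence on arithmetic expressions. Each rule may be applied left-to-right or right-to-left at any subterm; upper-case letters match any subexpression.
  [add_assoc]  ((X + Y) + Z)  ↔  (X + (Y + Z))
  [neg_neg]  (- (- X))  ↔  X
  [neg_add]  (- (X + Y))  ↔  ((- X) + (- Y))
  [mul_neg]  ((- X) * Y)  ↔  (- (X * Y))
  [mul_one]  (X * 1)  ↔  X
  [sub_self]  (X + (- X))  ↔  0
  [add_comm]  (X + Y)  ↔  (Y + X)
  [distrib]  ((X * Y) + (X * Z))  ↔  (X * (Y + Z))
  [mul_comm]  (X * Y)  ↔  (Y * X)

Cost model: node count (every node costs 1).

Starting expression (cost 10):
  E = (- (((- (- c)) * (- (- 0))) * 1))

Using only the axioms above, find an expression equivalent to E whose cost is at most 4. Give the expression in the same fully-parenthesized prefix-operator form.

(- (c * 0))   [cost 4]

1. [neg_neg →] (- (- 0))  →  0;  E = (- (((- (- c)) * 0) * 1))
2. [mul_one →] (((- (- c)) * 0) * 1)  →  ((- (- c)) * 0);  E = (- ((- (- c)) * 0))
3. [neg_neg →] (- (- c))  →  c;  cost 4 ≤ 4, done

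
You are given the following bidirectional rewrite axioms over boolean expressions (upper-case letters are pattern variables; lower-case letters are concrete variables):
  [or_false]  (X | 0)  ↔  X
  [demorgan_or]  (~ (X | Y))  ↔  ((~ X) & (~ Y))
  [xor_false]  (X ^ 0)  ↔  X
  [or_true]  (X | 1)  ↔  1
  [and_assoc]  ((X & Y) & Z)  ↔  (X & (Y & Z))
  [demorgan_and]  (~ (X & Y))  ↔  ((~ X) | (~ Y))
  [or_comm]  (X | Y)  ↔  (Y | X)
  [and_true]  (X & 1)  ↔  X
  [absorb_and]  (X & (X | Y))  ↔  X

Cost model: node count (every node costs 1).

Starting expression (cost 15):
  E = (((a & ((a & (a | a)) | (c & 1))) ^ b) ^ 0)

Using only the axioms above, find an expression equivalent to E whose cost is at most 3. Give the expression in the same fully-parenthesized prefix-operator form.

(a ^ b)   [cost 3]

(1) (a & (a | a))  =[absorb_and →]=  a    ⊢ (((a & (a | (c & 1))) ^ b) ^ 0)
(2) (((a & (a | (c & 1))) ^ b) ^ 0)  =[xor_false →]=  ((a & (a | (c & 1))) ^ b)
(3) (c & 1)  =[and_true →]=  c    ⊢ ((a & (a | c)) ^ b)
(4) (a & (a | c))  =[absorb_and →]=  a    ⊢ cost 3, within 3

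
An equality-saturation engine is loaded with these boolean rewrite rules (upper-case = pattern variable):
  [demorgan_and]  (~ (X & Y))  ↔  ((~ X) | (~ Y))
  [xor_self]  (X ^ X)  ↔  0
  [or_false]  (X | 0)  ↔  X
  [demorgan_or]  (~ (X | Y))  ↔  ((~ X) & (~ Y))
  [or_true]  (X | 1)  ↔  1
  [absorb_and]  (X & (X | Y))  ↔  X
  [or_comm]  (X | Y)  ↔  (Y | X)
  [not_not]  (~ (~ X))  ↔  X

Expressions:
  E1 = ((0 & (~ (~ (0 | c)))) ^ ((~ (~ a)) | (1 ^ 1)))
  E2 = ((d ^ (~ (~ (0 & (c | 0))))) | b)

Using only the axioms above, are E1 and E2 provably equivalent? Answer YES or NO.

All listed rules preserve value, hence provable equivalence implies equal values everywhere; look for a separating assignment.
a=0, b=0, c=0, d=1 gives E1 ↦ 0, E2 ↦ 1; values differ ⇒ not provably equivalent.

NO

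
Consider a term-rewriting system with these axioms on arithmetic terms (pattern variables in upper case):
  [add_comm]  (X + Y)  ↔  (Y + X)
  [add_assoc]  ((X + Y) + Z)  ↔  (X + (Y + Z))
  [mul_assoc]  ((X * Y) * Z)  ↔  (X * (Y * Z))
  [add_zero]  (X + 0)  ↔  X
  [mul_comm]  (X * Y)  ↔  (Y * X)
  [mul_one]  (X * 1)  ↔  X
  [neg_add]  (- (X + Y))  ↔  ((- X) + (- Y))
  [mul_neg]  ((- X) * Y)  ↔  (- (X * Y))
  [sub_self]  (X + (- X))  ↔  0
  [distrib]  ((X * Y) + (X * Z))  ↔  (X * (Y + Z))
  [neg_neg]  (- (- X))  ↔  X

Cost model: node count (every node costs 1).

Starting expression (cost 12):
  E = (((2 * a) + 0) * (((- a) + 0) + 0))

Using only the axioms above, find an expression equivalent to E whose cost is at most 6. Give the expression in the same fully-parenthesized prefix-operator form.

1. [add_zero →] ((- a) + 0)  →  (- a);  E = (((2 * a) + 0) * ((- a) + 0))
2. [add_zero →] ((- a) + 0)  →  (- a);  E = (((2 * a) + 0) * (- a))
3. [add_zero →] ((2 * a) + 0)  →  (2 * a);  cost 6 ≤ 6, done

((2 * a) * (- a))   [cost 6]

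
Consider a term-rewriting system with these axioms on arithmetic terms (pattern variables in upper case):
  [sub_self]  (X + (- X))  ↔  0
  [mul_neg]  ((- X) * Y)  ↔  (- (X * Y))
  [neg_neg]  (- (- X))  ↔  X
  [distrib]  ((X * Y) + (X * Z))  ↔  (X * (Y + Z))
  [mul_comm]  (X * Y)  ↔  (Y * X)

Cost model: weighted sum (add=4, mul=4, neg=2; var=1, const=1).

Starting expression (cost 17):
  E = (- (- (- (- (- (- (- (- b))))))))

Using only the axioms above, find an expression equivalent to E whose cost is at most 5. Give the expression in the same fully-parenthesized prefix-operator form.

(- (- b))   [cost 5]

1. [neg_neg →] (- (- (- (- (- (- (- (- b))))))))  →  (- (- (- (- (- (- b))))))
2. [neg_neg →] (- (- (- (- (- (- b))))))  →  (- (- (- (- b))))
3. [neg_neg →] (- (- (- b)))  →  (- b);  cost 5 ≤ 5, done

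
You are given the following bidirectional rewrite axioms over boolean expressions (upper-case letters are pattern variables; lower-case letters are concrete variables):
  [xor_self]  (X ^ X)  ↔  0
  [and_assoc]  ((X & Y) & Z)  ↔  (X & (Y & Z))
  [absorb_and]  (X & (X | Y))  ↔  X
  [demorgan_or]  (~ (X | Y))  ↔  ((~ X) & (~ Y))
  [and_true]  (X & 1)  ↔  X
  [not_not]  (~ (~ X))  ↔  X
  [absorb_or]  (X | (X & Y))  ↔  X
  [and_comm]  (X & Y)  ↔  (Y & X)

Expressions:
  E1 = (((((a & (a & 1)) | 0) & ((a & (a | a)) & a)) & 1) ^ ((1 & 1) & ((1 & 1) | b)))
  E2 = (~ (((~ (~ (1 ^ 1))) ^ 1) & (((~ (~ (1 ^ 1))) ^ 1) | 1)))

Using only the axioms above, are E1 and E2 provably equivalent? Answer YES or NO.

NO

Every axiom is a valid identity, so a rewrite proof would force E1 and E2 to agree under every assignment.
At a=0, b=0: E1 = 1 but E2 = 0; they differ, so no derivation exists.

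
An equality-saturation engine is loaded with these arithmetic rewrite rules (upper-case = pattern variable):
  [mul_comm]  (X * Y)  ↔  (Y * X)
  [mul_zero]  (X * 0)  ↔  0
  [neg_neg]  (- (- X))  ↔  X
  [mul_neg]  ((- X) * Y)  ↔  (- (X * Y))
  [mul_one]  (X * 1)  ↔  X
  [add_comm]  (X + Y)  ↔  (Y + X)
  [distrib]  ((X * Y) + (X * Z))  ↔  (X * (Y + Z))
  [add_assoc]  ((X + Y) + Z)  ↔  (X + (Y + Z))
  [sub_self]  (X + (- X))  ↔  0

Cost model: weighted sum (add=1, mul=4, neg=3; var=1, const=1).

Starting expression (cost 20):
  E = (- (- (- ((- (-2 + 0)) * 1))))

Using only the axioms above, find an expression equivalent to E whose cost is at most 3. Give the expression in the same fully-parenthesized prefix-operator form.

step 1: mul_one (→) rewrites ((- (-2 + 0)) * 1) into (- (-2 + 0)), now (- (- (- (- (-2 + 0)))))
step 2: neg_neg (→) rewrites (- (- (- (- (-2 + 0))))) into (- (- (-2 + 0)))
step 3: neg_neg (→) rewrites (- (- (-2 + 0))) into (-2 + 0), reaching cost 3 (bound 3)

(-2 + 0)   [cost 3]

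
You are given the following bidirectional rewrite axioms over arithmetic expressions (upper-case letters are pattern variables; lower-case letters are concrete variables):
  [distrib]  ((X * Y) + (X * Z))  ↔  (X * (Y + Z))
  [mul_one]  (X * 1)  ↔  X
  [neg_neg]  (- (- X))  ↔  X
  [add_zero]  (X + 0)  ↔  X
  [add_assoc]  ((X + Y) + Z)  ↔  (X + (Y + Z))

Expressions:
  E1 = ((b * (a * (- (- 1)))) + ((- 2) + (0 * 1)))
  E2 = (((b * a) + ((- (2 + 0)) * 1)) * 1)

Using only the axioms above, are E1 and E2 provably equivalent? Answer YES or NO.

YES

step 1: neg_neg (→) rewrites (- (- 1)) into 1, now ((b * (a * 1)) + ((- 2) + (0 * 1)))
step 2: mul_one (→) rewrites (0 * 1) into 0, now ((b * (a * 1)) + ((- 2) + 0))
step 3: add_zero (→) rewrites ((- 2) + 0) into (- 2), now ((b * (a * 1)) + (- 2))
step 4: mul_one (→) rewrites (a * 1) into a, now ((b * a) + (- 2))
step 5: mul_one (←) rewrites ((b * a) + (- 2)) into (((b * a) + (- 2)) * 1)
step 6: mul_one (←) rewrites (- 2) into ((- 2) * 1), now (((b * a) + ((- 2) * 1)) * 1)
step 7: add_zero (←) rewrites 2 into (2 + 0), which is E2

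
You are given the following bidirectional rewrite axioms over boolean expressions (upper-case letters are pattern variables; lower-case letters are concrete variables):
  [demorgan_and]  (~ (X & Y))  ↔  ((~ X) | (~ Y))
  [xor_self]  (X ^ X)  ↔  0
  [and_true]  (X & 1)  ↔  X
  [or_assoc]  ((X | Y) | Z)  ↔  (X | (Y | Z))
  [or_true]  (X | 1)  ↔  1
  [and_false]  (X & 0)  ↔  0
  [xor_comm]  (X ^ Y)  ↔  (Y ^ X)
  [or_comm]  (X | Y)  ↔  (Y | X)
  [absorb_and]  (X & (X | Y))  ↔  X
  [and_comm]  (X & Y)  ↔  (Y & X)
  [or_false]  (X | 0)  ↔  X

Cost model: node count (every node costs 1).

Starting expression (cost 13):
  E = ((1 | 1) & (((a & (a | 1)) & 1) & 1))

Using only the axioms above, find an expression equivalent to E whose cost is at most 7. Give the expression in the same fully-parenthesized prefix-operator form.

1. [or_true →] (a | 1)  →  1;  E = ((1 | 1) & (((a & 1) & 1) & 1))
2. [and_true →] (a & 1)  →  a;  E = ((1 | 1) & ((a & 1) & 1))
3. [and_comm →] ((1 | 1) & ((a & 1) & 1))  →  (((a & 1) & 1) & (1 | 1))
4. [and_true →] (a & 1)  →  a;  cost 7 ≤ 7, done

((a & 1) & (1 | 1))   [cost 7]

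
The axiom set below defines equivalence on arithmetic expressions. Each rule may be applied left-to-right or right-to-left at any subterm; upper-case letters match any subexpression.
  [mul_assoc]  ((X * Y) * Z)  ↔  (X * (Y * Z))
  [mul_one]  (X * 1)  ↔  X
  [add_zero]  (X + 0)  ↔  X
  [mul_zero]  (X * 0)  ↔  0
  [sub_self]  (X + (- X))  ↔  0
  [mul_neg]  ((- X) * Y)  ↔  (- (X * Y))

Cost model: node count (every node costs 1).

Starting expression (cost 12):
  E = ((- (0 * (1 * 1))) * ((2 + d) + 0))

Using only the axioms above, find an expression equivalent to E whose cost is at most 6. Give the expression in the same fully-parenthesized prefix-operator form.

((- 0) * (2 + d))   [cost 6]

1. [mul_one →] (1 * 1)  →  1;  E = ((- (0 * 1)) * ((2 + d) + 0))
2. [mul_one →] (0 * 1)  →  0;  E = ((- 0) * ((2 + d) + 0))
3. [add_zero →] ((2 + d) + 0)  →  (2 + d);  cost 6 ≤ 6, done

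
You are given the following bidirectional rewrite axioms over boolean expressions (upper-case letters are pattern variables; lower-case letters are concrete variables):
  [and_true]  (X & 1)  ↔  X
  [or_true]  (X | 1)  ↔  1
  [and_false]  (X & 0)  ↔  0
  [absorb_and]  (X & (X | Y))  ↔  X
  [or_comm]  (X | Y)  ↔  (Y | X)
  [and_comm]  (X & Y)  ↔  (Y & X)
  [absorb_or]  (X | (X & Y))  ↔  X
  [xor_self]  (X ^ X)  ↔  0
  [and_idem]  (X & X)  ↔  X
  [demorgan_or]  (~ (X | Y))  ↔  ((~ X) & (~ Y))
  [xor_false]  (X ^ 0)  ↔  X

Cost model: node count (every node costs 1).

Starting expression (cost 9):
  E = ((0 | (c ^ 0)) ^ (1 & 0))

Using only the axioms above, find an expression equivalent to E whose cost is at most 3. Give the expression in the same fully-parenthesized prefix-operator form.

(0 | c)   [cost 3]

1. [and_false →] (1 & 0)  →  0;  E = ((0 | (c ^ 0)) ^ 0)
2. [xor_false →] ((0 | (c ^ 0)) ^ 0)  →  (0 | (c ^ 0))
3. [xor_false →] (c ^ 0)  →  c;  cost 3 ≤ 3, done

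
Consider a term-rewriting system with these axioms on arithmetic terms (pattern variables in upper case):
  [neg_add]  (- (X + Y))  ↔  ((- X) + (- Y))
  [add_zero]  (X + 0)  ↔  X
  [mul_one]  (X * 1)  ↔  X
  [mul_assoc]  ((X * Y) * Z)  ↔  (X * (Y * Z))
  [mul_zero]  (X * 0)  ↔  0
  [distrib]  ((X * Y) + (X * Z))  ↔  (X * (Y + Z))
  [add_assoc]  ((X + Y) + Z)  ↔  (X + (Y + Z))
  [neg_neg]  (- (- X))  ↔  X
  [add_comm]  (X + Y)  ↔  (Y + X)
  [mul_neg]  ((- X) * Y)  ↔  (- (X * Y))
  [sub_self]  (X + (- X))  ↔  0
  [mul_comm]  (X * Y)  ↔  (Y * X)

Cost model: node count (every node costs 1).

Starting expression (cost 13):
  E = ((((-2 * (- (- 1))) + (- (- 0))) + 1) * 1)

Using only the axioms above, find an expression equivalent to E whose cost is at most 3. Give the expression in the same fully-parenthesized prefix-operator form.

1. [neg_neg →] (- (- 1))  →  1;  E = ((((-2 * 1) + (- (- 0))) + 1) * 1)
2. [neg_neg →] (- (- 0))  →  0;  E = ((((-2 * 1) + 0) + 1) * 1)
3. [add_zero →] ((-2 * 1) + 0)  →  (-2 * 1);  E = (((-2 * 1) + 1) * 1)
4. [mul_one →] (((-2 * 1) + 1) * 1)  →  ((-2 * 1) + 1)
5. [mul_one →] (-2 * 1)  →  -2;  cost 3 ≤ 3, done

(-2 + 1)   [cost 3]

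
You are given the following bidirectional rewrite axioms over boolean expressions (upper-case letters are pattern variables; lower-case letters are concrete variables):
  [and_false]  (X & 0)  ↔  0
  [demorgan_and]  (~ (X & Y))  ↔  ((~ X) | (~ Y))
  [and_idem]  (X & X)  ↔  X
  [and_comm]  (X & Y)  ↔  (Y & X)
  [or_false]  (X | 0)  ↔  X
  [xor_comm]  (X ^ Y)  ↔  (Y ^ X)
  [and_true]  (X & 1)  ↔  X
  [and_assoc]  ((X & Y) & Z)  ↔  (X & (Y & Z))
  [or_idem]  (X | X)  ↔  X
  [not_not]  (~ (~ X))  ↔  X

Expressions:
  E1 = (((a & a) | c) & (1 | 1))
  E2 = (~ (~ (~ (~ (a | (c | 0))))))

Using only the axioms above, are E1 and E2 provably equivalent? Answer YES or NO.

YES

1. [and_idem →] (a & a)  →  a;  E1 = ((a | c) & (1 | 1))
2. [or_idem →] (1 | 1)  →  1;  E1 = ((a | c) & 1)
3. [and_true →] ((a | c) & 1)  →  (a | c)
4. [or_false ←] c  →  (c | 0);  E1 = (a | (c | 0))
5. [not_not ←] (a | (c | 0))  →  (~ (~ (a | (c | 0))))
6. [not_not ←] (a | (c | 0))  →  (~ (~ (a | (c | 0))));  this is E2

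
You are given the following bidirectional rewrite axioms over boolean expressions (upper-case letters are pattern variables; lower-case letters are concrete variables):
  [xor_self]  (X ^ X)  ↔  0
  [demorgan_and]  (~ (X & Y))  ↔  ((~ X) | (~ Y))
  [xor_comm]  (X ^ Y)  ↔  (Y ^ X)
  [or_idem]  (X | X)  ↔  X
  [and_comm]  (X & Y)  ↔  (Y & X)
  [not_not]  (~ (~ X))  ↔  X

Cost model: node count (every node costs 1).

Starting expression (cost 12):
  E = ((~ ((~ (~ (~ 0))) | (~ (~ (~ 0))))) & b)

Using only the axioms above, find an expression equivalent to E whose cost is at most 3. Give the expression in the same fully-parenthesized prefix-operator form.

1. [or_idem →] ((~ (~ (~ 0))) | (~ (~ (~ 0))))  →  (~ (~ (~ 0)));  E = ((~ (~ (~ (~ 0)))) & b)
2. [not_not →] (~ (~ 0))  →  0;  E = ((~ (~ 0)) & b)
3. [not_not →] (~ (~ 0))  →  0;  cost 3 ≤ 3, done

(0 & b)   [cost 3]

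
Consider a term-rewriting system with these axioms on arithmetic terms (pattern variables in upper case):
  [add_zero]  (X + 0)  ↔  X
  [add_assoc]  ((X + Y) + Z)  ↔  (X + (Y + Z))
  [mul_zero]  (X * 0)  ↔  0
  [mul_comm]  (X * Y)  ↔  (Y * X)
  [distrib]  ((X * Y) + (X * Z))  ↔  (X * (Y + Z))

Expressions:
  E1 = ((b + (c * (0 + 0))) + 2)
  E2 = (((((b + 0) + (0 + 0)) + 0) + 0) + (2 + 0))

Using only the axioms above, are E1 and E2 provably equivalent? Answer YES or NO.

YES

step 1: add_zero (→) rewrites (0 + 0) into 0, now ((b + (c * 0)) + 2)
step 2: mul_zero (→) rewrites (c * 0) into 0, now ((b + 0) + 2)
step 3: add_zero (←) rewrites 2 into (2 + 0), now ((b + 0) + (2 + 0))
step 4: add_zero (←) rewrites 0 into (0 + 0), now ((b + (0 + 0)) + (2 + 0))
step 5: add_zero (←) rewrites (b + (0 + 0)) into ((b + (0 + 0)) + 0), now (((b + (0 + 0)) + 0) + (2 + 0))
step 6: add_zero (←) rewrites b into (b + 0), now ((((b + 0) + (0 + 0)) + 0) + (2 + 0))
step 7: add_zero (←) rewrites (((b + 0) + (0 + 0)) + 0) into ((((b + 0) + (0 + 0)) + 0) + 0), which is E2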